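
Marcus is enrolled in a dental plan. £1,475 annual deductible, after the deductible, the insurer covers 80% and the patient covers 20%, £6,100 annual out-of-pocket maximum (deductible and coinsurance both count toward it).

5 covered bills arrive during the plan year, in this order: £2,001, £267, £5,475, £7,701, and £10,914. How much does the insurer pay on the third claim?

£4,380

Claim 1 — £2,001: £1,475 finishes the deductible; £526 goes to coinsurance; 20% of £526 = £105.20. Patient pays £1,580.20; OOP now £1,580.20. Insurer: £2,001 − £1,580.20 = £420.80.
Claim 2 — £267: 20% coinsurance on £267 = £53.40. Patient owes £53.40 (running OOP £1,633.60). Insurer: £267 − £53.40 = £213.60.
Claim 3 — £5,475: deductible met; 20% of £5,475 = £1,095. Patient pays £1,095; OOP now £2,728.60. Plan pays £5,475 − £1,095 = £4,380.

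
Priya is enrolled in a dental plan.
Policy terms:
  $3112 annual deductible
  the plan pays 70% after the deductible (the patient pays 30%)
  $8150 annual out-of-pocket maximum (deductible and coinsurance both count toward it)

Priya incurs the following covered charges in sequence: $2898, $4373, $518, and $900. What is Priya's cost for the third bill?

$155.40

Bill 1, $2898: all of it applies to the deductible. Patient pays $2898; OOP now $2898.
Bill 2, $4373: $214 finishes the deductible; $4159 goes to coinsurance; coinsurance $4159 × 30% = $1247.70. Cost to patient: $1461.70. OOP to date $4359.70.
Bill 3, $518: 30% coinsurance on $518 = $155.40. Patient pays $155.40; OOP now $4515.10.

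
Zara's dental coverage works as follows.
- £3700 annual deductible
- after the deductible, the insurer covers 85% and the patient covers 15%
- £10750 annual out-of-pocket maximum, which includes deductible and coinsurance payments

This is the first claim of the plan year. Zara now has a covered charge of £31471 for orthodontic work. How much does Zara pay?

Nothing has been paid toward the £3700 deductible, so the first £3700 of this charge is applied there.
After the £3700 deductible portion, £31471 − £3700 = £27771 is subject to coinsurance.
Patient's 15% share of £27771 is £4165.65.
That puts the patient's cost at £3700 + £4165.65 = £7865.65 before any cap.
Cumulative spending £0 + £7865.65 = £7865.65 stays under the £10750 maximum.

£7865.65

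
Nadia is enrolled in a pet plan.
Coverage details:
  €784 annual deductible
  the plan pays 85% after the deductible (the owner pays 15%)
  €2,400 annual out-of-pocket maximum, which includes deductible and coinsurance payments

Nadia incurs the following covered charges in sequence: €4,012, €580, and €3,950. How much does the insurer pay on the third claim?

€3,357.50

Claim 1 — €4,012: deductible takes €784, €3,228 remains; 15% of €3,228 = €484.20. Cost to owner: €1,268.20. OOP to date €1,268.20. Plan pays €4,012 − €1,268.20 = €2,743.80.
Claim 2 — €580: 15% coinsurance on €580 = €87. Owner pays €87; OOP now €1,355.20. Plan pays €580 − €87 = €493.
Claim 3 — €3,950: deductible already satisfied, so owner's share is 15% × €3,950 = €592.50. Cost to owner: €592.50. OOP to date €1,947.70. Insurer: €3,950 − €592.50 = €3,357.50.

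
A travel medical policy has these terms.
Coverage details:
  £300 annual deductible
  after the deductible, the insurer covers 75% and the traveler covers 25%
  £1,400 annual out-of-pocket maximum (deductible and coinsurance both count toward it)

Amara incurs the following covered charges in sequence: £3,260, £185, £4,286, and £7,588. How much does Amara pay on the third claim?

£313.75

Claim 1 — £3,260: £300 finishes the deductible; £2,960 goes to coinsurance; traveler's 25% is £740. Traveler pays £1,040; OOP now £1,040.
Claim 2 — £185: deductible already satisfied, so traveler's share is 25% × £185 = £46.25. Traveler pays £46.25; OOP now £1,086.25.
Claim 3 — £4,286: 25% coinsurance on £4,286 = £1,071.50. Adding that to £1,086.25 gives £2,157.75, past the £1,400 cap; traveler pays only £1,400 − £1,086.25 = £313.75.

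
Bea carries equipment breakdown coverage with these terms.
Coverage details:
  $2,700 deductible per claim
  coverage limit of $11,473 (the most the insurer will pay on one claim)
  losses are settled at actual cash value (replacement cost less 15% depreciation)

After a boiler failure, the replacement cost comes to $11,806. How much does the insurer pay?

Depreciate 15%: the covered value is $11,806 × 0.85 = $10,035.10.
After the deductible, $10,035.10 − $2,700 = $7,335.10 remains.
That's under the $11,473 cap, so the insurer reimburses the full $7,335.10.

$7,335.10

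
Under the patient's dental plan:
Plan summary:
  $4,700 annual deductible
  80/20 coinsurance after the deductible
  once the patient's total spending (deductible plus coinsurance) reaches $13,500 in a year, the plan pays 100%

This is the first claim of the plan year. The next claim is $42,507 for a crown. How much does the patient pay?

$12,261.40

Deductible not yet touched, so the first $4,700 of the bill goes to the deductible.
The remaining $37,807 (= $42,507 − $4,700) moves to coinsurance.
20% of $37,807 = $7,561.40 falls to the patient.
Patient responsibility before any cap: $4,700 + $7,561.40 = $12,261.40.
Year-to-date out-of-pocket becomes $0 + $12,261.40 = $12,261.40, still under the $13,500 maximum, so no cap applies.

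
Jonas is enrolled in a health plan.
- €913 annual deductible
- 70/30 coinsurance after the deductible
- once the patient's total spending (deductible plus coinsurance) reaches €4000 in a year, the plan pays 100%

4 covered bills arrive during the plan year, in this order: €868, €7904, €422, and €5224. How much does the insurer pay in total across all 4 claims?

€10418

Claim 1 (€868): entire amount goes to the deductible. Cost to patient: €868. OOP to date €868. Plan pays €868 − €868 = €0.
Claim 2 (€7904): €45 finishes the deductible; €7859 goes to coinsurance; coinsurance €7859 × 30% = €2357.70. Patient pays €2402.70; OOP now €3270.70. Plan pays €7904 − €2402.70 = €5501.30.
Claim 3 (€422): deductible met; 30% of €422 = €126.60. Cost to patient: €126.60. OOP to date €3397.30. Insurer: €422 − €126.60 = €295.40.
Claim 4 (€5224): deductible already satisfied, so patient's share is 30% × €5224 = €1567.20. Adding that to €3397.30 gives €4964.50, past the €4000 cap; patient pays only €4000 − €3397.30 = €602.70. Plan pays €5224 − €602.70 = €4621.30.
Insurer total: €0 + €5501.30 + €295.40 + €4621.30 = €10418.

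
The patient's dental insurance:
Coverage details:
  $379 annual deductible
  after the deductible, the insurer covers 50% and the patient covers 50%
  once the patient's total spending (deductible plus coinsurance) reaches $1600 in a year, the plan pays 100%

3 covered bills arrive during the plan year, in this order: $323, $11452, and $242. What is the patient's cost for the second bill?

$1277

Bill 1, $323: all of it applies to the deductible. Patient pays $323; OOP now $323.
Bill 2, $11452: $56 to deductible, leaving $11396; coinsurance $11396 × 50% = $5698. Claim cost before the cap: $56 + $5698 = $5754. That would push OOP to $6077, over the $1600 cap, so patient pays $1600 − $323 = $1277.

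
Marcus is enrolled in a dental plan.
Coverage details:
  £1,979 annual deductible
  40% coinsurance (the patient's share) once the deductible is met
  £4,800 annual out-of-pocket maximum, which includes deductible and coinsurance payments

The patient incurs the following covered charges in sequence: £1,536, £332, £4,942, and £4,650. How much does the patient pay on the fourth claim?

Claim 1 — £1,536: entire amount goes to the deductible. Patient owes £1,536 (running OOP £1,536).
Claim 2 — £332: all of it applies to the deductible. Patient owes £332 (running OOP £1,868).
Claim 3 — £4,942: deductible takes £111, £4,831 remains; coinsurance £4,831 × 40% = £1,932.40. Cost to patient: £2,043.40. OOP to date £3,911.40.
Claim 4 — £4,650: deductible met; 40% of £4,650 = £1,860. OOP would hit £5,771.40 > £4,800, so the cap limits the patient to £4,800 − £3,911.40 = £888.60.

£888.60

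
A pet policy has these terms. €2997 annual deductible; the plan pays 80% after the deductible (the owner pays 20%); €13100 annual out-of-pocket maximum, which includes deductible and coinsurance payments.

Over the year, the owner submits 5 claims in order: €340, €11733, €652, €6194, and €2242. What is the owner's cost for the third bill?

Claim 1 — €340: entire amount goes to the deductible. Cost to owner: €340. OOP to date €340.
Claim 2 — €11733: €2657 to deductible, leaving €9076; 20% of €9076 = €1815.20. Owner owes €4472.20 (running OOP €4812.20).
Claim 3 — €652: 20% coinsurance on €652 = €130.40. Cost to owner: €130.40. OOP to date €4942.60.

€130.40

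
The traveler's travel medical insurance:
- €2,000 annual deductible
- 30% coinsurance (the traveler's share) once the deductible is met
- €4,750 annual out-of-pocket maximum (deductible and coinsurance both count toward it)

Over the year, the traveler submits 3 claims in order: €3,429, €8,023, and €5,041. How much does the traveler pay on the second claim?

€2,321.30

Claim 1 (€3,429): €2,000 to deductible, leaving €1,429; 30% of €1,429 = €428.70. Traveler pays €2,428.70; OOP now €2,428.70.
Claim 2 (€8,023): deductible met; 30% of €8,023 = €2,406.90. That would push OOP to €4,835.60, over the €4,750 cap, so traveler pays €4,750 − €2,428.70 = €2,321.30.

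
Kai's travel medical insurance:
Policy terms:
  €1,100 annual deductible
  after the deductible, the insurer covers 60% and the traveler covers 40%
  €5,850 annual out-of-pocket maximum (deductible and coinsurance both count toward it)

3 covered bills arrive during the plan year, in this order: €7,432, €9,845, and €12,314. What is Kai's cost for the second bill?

€2,217.20

#1 (€7,432): €1,100 to deductible, leaving €6,332; 40% of €6,332 = €2,532.80. Traveler pays €3,632.80; OOP now €3,632.80.
#2 (€9,845): 40% coinsurance on €9,845 = €3,938. OOP would hit €7,570.80 > €5,850, so the cap limits the traveler to €5,850 − €3,632.80 = €2,217.20.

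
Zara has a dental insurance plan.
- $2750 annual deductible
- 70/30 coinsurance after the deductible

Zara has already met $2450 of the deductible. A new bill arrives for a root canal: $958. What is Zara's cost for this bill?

$497.40

Remaining deductible: $2750 − $2450 = $300.
That leaves $958 − $300 = $658 for coinsurance.
Coinsurance: $658 × 30% = $197.40.
Patient responsibility: $300 + $197.40 = $497.40.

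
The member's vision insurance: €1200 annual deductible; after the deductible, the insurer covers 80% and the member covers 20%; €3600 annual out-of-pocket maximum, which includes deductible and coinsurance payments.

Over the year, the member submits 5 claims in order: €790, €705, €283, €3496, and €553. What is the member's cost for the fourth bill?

€699.20

Claim 1 — €790: entire amount goes to the deductible. Member owes €790 (running OOP €790).
Claim 2 — €705: €410 finishes the deductible; €295 goes to coinsurance; coinsurance €295 × 20% = €59. Member owes €469 (running OOP €1259).
Claim 3 — €283: deductible met; 20% of €283 = €56.60. Member pays €56.60; OOP now €1315.60.
Claim 4 — €3496: 20% coinsurance on €3496 = €699.20. Member owes €699.20 (running OOP €2014.80).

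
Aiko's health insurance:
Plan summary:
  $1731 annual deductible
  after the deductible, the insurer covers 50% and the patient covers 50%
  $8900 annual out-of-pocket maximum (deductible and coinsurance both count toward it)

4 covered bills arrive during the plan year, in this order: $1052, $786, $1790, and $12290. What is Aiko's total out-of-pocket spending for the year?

Bill 1, $1052: all of it applies to the deductible. Patient owes $1052 (running OOP $1052).
Bill 2, $786: $679 finishes the deductible; $107 goes to coinsurance; coinsurance $107 × 50% = $53.50. Cost to patient: $732.50. OOP to date $1784.50.
Bill 3, $1790: deductible already satisfied, so patient's share is 50% × $1790 = $895. Patient pays $895; OOP now $2679.50.
Bill 4, $12290: deductible met; 50% of $12290 = $6145. Patient owes $6145 (running OOP $8824.50).
Total paid by the patient: $1052 + $732.50 + $895 + $6145 = $8824.50.

$8824.50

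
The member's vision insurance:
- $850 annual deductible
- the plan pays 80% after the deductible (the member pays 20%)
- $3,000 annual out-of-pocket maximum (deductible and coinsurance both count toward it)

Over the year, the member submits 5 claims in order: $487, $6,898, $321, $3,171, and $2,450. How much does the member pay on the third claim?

#1 ($487): all of it applies to the deductible. Cost to member: $487. OOP to date $487.
#2 ($6,898): $363 finishes the deductible; $6,535 goes to coinsurance; 20% of $6,535 = $1,307. Cost to member: $1,670. OOP to date $2,157.
#3 ($321): 20% coinsurance on $321 = $64.20. Member owes $64.20 (running OOP $2,221.20).

$64.20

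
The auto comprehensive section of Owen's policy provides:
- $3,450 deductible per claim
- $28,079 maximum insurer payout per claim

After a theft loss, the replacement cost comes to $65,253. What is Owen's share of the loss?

After the deductible, $65,253 − $3,450 = $61,803 remains.
Since $61,803 > $28,079, the payout is capped at $28,079.
Policyholder's share is the uncovered remainder: $65,253 − $28,079 = $37,174.

$37,174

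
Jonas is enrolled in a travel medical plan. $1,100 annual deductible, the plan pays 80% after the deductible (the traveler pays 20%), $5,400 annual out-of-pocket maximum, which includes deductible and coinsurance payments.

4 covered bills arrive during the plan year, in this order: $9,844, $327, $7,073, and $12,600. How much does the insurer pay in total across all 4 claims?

$24,444

Bill 1, $9,844: $1,100 to deductible, leaving $8,744; coinsurance $8,744 × 20% = $1,748.80. Traveler owes $2,848.80 (running OOP $2,848.80). Insurer: $9,844 − $2,848.80 = $6,995.20.
Bill 2, $327: deductible met; 20% of $327 = $65.40. Traveler pays $65.40; OOP now $2,914.20. Plan pays $327 − $65.40 = $261.60.
Bill 3, $7,073: 20% coinsurance on $7,073 = $1,414.60. Traveler owes $1,414.60 (running OOP $4,328.80). Plan pays $7,073 − $1,414.60 = $5,658.40.
Bill 4, $12,600: 20% coinsurance on $12,600 = $2,520. That would push OOP to $6,848.80, over the $5,400 cap, so traveler pays $5,400 − $4,328.80 = $1,071.20. Insurer: $12,600 − $1,071.20 = $11,528.80.
Insurer total: $6,995.20 + $261.60 + $5,658.40 + $11,528.80 = $24,444.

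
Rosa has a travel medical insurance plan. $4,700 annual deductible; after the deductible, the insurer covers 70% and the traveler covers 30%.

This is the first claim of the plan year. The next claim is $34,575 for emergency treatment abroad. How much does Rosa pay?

Nothing has been paid toward the $4,700 deductible, so the first $4,700 of this charge is applied there.
That leaves $34,575 − $4,700 = $29,875 for coinsurance.
30% of $29,875 = $8,962.50 falls to the traveler.
So the traveler owes $4,700 + $8,962.50 = $13,662.50.

$13,662.50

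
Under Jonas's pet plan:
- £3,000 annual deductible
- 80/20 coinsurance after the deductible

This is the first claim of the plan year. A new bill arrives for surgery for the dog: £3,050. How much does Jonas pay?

£3,010

The full £3,000 deductible is still open; £3,000 of this bill applies to it.
The remaining £50 (= £3,050 − £3,000) moves to coinsurance.
20% of £50 = £10 falls to the owner.
Owner responsibility: £3,000 + £10 = £3,010.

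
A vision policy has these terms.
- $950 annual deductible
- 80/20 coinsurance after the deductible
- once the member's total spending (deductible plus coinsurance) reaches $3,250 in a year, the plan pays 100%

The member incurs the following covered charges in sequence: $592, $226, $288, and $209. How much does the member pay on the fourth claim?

Claim 1 ($592): fully absorbed by the deductible. Cost to member: $592. OOP to date $592.
Claim 2 ($226): entire amount goes to the deductible. Cost to member: $226. OOP to date $818.
Claim 3 ($288): $132 finishes the deductible; $156 goes to coinsurance; coinsurance $156 × 20% = $31.20. Member owes $163.20 (running OOP $981.20).
Claim 4 ($209): deductible already satisfied, so member's share is 20% × $209 = $41.80. Member owes $41.80 (running OOP $1,023).

$41.80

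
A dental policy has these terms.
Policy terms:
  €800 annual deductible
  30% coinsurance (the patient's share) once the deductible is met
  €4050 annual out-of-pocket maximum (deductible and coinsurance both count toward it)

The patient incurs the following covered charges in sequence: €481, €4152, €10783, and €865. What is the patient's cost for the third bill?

Bill 1, €481: entire amount goes to the deductible. Patient owes €481 (running OOP €481).
Bill 2, €4152: €319 to deductible, leaving €3833; patient's 30% is €1149.90. Cost to patient: €1468.90. OOP to date €1949.90.
Bill 3, €10783: deductible met; 30% of €10783 = €3234.90. That would push OOP to €5184.80, over the €4050 cap, so patient pays €4050 − €1949.90 = €2100.10.

€2100.10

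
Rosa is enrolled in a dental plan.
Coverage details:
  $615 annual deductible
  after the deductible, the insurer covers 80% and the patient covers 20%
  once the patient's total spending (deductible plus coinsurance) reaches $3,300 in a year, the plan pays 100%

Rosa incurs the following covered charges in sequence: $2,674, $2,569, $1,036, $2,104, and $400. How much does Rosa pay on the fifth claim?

$80

Bill 1, $2,674: $615 to deductible, leaving $2,059; coinsurance $2,059 × 20% = $411.80. Patient owes $1,026.80 (running OOP $1,026.80).
Bill 2, $2,569: deductible already satisfied, so patient's share is 20% × $2,569 = $513.80. Cost to patient: $513.80. OOP to date $1,540.60.
Bill 3, $1,036: 20% coinsurance on $1,036 = $207.20. Cost to patient: $207.20. OOP to date $1,747.80.
Bill 4, $2,104: deductible already satisfied, so patient's share is 20% × $2,104 = $420.80. Patient owes $420.80 (running OOP $2,168.60).
Bill 5, $400: deductible met; 20% of $400 = $80. Patient pays $80; OOP now $2,248.60.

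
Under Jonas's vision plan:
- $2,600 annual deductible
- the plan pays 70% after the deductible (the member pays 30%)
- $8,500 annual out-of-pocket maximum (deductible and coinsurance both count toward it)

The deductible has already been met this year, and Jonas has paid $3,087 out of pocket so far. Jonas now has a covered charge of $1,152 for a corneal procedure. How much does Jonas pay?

With the deductible met, the entire $1,152 is subject to coinsurance.
30% of $1,152 = $345.60 falls to the member.
Total out-of-pocket so far would be $3,087 + $345.60 = $3,432.60, below the $8,500 cap — no reduction.

$345.60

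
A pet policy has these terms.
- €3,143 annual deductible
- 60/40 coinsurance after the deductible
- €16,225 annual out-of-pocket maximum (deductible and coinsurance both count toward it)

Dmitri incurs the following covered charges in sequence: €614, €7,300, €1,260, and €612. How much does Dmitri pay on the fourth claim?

€244.80

#1 (€614): all of it applies to the deductible. Owner owes €614 (running OOP €614).
#2 (€7,300): €2,529 finishes the deductible; €4,771 goes to coinsurance; coinsurance €4,771 × 40% = €1,908.40. Owner pays €4,437.40; OOP now €5,051.40.
#3 (€1,260): deductible met; 40% of €1,260 = €504. Cost to owner: €504. OOP to date €5,555.40.
#4 (€612): deductible met; 40% of €612 = €244.80. Owner owes €244.80 (running OOP €5,800.20).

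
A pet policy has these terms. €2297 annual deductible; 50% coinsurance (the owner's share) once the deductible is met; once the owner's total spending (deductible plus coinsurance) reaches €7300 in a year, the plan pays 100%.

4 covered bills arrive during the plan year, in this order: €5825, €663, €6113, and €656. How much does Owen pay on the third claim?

€2907.50

#1 (€5825): deductible takes €2297, €3528 remains; owner's 50% is €1764. Owner owes €4061 (running OOP €4061).
#2 (€663): 50% coinsurance on €663 = €331.50. Owner owes €331.50 (running OOP €4392.50).
#3 (€6113): deductible already satisfied, so owner's share is 50% × €6113 = €3056.50. That would push OOP to €7449, over the €7300 cap, so owner pays €7300 − €4392.50 = €2907.50.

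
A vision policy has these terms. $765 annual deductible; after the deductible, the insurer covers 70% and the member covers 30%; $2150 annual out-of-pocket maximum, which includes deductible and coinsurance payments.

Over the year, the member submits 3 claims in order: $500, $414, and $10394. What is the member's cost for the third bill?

Claim 1 — $500: entire amount goes to the deductible. Cost to member: $500. OOP to date $500.
Claim 2 — $414: $265 finishes the deductible; $149 goes to coinsurance; member's 30% is $44.70. Cost to member: $309.70. OOP to date $809.70.
Claim 3 — $10394: deductible met; 30% of $10394 = $3118.20. OOP would hit $3927.90 > $2150, so the cap limits the member to $2150 − $809.70 = $1340.30.

$1340.30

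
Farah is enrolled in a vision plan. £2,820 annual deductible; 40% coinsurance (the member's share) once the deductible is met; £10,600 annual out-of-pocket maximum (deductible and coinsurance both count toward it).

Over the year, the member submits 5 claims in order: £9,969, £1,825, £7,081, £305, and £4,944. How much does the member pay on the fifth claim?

£1,236

Bill 1, £9,969: £2,820 to deductible, leaving £7,149; 40% of £7,149 = £2,859.60. Cost to member: £5,679.60. OOP to date £5,679.60.
Bill 2, £1,825: deductible already satisfied, so member's share is 40% × £1,825 = £730. Cost to member: £730. OOP to date £6,409.60.
Bill 3, £7,081: deductible already satisfied, so member's share is 40% × £7,081 = £2,832.40. Member owes £2,832.40 (running OOP £9,242).
Bill 4, £305: deductible met; 40% of £305 = £122. Member owes £122 (running OOP £9,364).
Bill 5, £4,944: deductible already satisfied, so member's share is 40% × £4,944 = £1,977.60. OOP would hit £11,341.60 > £10,600, so the cap limits the member to £10,600 − £9,364 = £1,236.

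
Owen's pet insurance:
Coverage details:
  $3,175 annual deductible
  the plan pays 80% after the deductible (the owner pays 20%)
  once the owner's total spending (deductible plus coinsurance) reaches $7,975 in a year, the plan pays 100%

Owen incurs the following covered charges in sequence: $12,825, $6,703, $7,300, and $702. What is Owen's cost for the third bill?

$1,460

Claim 1 — $12,825: $3,175 to deductible, leaving $9,650; 20% of $9,650 = $1,930. Cost to owner: $5,105. OOP to date $5,105.
Claim 2 — $6,703: deductible already satisfied, so owner's share is 20% × $6,703 = $1,340.60. Owner pays $1,340.60; OOP now $6,445.60.
Claim 3 — $7,300: 20% coinsurance on $7,300 = $1,460. Owner owes $1,460 (running OOP $7,905.60).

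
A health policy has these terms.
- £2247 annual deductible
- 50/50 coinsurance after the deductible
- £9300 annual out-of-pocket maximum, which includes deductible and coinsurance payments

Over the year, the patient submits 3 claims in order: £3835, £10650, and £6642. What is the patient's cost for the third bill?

£934

Bill 1, £3835: £2247 finishes the deductible; £1588 goes to coinsurance; coinsurance £1588 × 50% = £794. Cost to patient: £3041. OOP to date £3041.
Bill 2, £10650: deductible met; 50% of £10650 = £5325. Patient pays £5325; OOP now £8366.
Bill 3, £6642: 50% coinsurance on £6642 = £3321. Adding that to £8366 gives £11687, past the £9300 cap; patient pays only £9300 − £8366 = £934.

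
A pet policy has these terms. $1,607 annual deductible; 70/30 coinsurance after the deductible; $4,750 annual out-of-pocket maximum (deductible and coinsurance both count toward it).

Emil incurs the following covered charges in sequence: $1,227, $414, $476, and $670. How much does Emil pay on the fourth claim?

#1 ($1,227): entire amount goes to the deductible. Owner pays $1,227; OOP now $1,227.
#2 ($414): $380 finishes the deductible; $34 goes to coinsurance; coinsurance $34 × 30% = $10.20. Cost to owner: $390.20. OOP to date $1,617.20.
#3 ($476): deductible already satisfied, so owner's share is 30% × $476 = $142.80. Owner owes $142.80 (running OOP $1,760).
#4 ($670): deductible met; 30% of $670 = $201. Owner pays $201; OOP now $1,961.

$201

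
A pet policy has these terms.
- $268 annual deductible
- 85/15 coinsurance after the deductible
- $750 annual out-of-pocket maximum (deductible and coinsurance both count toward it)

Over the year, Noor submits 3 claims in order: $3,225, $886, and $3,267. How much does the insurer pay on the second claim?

$847.55

Claim 1 ($3,225): deductible takes $268, $2,957 remains; owner's 15% is $443.55. Cost to owner: $711.55. OOP to date $711.55. Insurer: $3,225 − $711.55 = $2,513.45.
Claim 2 ($886): deductible met; 15% of $886 = $132.90. OOP would hit $844.45 > $750, so the cap limits the owner to $750 − $711.55 = $38.45. Plan pays $886 − $38.45 = $847.55.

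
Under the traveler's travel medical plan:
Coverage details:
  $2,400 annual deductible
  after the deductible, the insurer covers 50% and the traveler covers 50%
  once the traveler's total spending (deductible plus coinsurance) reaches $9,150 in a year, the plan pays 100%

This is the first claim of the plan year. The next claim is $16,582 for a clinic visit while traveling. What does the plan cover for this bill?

Deductible not yet touched, so the first $2,400 of the bill goes to the deductible.
That leaves $16,582 − $2,400 = $14,182 for coinsurance.
Traveler's 50% share of $14,182 is $7,091.
So the traveler owes $2,400 + $7,091 = $9,491 before any cap.
Adding $9,491 to the $0 already spent would give $9,491, which exceeds the $9,150 cap; the traveler pays just $9,150 − $0 = $9,150.
The plan picks up $16,582 − $9,150 = $7,432.

$7,432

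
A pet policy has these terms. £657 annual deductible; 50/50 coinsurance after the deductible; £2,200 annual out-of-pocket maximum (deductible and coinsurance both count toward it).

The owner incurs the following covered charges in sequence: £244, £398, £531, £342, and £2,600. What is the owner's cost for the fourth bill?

Claim 1 — £244: entire amount goes to the deductible. Owner pays £244; OOP now £244.
Claim 2 — £398: entire amount goes to the deductible. Cost to owner: £398. OOP to date £642.
Claim 3 — £531: deductible takes £15, £516 remains; coinsurance £516 × 50% = £258. Owner owes £273 (running OOP £915).
Claim 4 — £342: deductible already satisfied, so owner's share is 50% × £342 = £171. Cost to owner: £171. OOP to date £1,086.

£171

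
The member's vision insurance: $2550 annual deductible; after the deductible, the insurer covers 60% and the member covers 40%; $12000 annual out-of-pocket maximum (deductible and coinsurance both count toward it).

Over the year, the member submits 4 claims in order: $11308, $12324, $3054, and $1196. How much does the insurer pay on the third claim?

Bill 1, $11308: $2550 to deductible, leaving $8758; 40% of $8758 = $3503.20. Member pays $6053.20; OOP now $6053.20. Insurer: $11308 − $6053.20 = $5254.80.
Bill 2, $12324: 40% coinsurance on $12324 = $4929.60. Member pays $4929.60; OOP now $10982.80. Plan pays $12324 − $4929.60 = $7394.40.
Bill 3, $3054: 40% coinsurance on $3054 = $1221.60. That would push OOP to $12204.40, over the $12000 cap, so member pays $12000 − $10982.80 = $1017.20. Insurer: $3054 − $1017.20 = $2036.80.

$2036.80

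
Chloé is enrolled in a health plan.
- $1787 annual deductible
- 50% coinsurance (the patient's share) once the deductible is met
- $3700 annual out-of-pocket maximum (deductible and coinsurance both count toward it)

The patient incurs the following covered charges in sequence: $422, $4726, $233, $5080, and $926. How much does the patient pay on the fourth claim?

Bill 1, $422: all of it applies to the deductible. Cost to patient: $422. OOP to date $422.
Bill 2, $4726: $1365 to deductible, leaving $3361; 50% of $3361 = $1680.50. Patient pays $3045.50; OOP now $3467.50.
Bill 3, $233: deductible met; 50% of $233 = $116.50. Patient pays $116.50; OOP now $3584.
Bill 4, $5080: deductible already satisfied, so patient's share is 50% × $5080 = $2540. OOP would hit $6124 > $3700, so the cap limits the patient to $3700 − $3584 = $116.

$116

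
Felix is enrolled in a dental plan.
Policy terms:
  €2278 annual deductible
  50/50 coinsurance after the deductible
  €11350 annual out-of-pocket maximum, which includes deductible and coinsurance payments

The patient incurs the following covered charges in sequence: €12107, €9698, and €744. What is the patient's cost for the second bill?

€4157.50

Claim 1 — €12107: €2278 finishes the deductible; €9829 goes to coinsurance; coinsurance €9829 × 50% = €4914.50. Patient pays €7192.50; OOP now €7192.50.
Claim 2 — €9698: 50% coinsurance on €9698 = €4849. Adding that to €7192.50 gives €12041.50, past the €11350 cap; patient pays only €11350 − €7192.50 = €4157.50.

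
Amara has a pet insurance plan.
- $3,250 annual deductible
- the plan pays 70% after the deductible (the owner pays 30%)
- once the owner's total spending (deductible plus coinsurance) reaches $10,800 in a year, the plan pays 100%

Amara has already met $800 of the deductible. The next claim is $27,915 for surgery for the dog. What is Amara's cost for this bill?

$800 of the $3,250 deductible is already met, leaving $2,450.
After the $2,450 deductible portion, $27,915 − $2,450 = $25,465 is subject to coinsurance.
30% of $25,465 = $7,639.50 falls to the owner.
So the owner owes $2,450 + $7,639.50 = $10,089.50 before any cap.
That would bring total out-of-pocket to $10,889.50, past the $10,800 cap. The owner is capped at $10,800 − $800 = $10,000 on this claim.

$10,000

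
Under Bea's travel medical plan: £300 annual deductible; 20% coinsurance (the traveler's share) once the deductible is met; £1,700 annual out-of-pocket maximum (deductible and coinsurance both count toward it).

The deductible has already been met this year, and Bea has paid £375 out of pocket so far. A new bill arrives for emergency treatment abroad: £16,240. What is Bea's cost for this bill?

£1,325

The deductible is already satisfied, so the full bill goes to coinsurance.
Traveler's 20% share of £16,240 is £3,248.
Adding £3,248 to the £375 already spent would give £3,623, which exceeds the £1,700 cap; the traveler pays just £1,700 − £375 = £1,325.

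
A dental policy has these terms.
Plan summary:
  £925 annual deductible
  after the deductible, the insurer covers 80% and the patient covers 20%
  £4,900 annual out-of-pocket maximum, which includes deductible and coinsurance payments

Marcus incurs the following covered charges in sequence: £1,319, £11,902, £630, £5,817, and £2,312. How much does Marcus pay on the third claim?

Bill 1, £1,319: £925 finishes the deductible; £394 goes to coinsurance; 20% of £394 = £78.80. Patient owes £1,003.80 (running OOP £1,003.80).
Bill 2, £11,902: deductible met; 20% of £11,902 = £2,380.40. Patient owes £2,380.40 (running OOP £3,384.20).
Bill 3, £630: 20% coinsurance on £630 = £126. Cost to patient: £126. OOP to date £3,510.20.

£126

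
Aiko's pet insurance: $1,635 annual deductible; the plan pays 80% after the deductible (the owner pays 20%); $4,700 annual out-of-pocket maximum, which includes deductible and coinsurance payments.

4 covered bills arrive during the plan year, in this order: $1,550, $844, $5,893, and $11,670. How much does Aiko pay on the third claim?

Bill 1, $1,550: all of it applies to the deductible. Owner owes $1,550 (running OOP $1,550).
Bill 2, $844: deductible takes $85, $759 remains; coinsurance $759 × 20% = $151.80. Owner pays $236.80; OOP now $1,786.80.
Bill 3, $5,893: deductible met; 20% of $5,893 = $1,178.60. Cost to owner: $1,178.60. OOP to date $2,965.40.

$1,178.60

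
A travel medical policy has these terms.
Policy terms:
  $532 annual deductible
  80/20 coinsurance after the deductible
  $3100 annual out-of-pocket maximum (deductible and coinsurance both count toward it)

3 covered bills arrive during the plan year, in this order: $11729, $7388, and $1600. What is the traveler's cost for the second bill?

$328.60

Bill 1, $11729: deductible takes $532, $11197 remains; 20% of $11197 = $2239.40. Cost to traveler: $2771.40. OOP to date $2771.40.
Bill 2, $7388: deductible already satisfied, so traveler's share is 20% × $7388 = $1477.60. That would push OOP to $4249, over the $3100 cap, so traveler pays $3100 − $2771.40 = $328.60.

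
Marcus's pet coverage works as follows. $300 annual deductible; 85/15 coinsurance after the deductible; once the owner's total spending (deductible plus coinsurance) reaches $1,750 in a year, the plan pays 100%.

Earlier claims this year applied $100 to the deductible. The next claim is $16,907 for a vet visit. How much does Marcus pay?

$1,650

$100 of the $300 deductible is already met, leaving $200.
After the $200 deductible portion, $16,907 − $200 = $16,707 is subject to coinsurance.
Owner's 15% share of $16,707 is $2,506.05.
Owner responsibility before any cap: $200 + $2,506.05 = $2,706.05.
That would bring total out-of-pocket to $2,806.05, past the $1,750 cap. The owner is capped at $1,750 − $100 = $1,650 on this claim.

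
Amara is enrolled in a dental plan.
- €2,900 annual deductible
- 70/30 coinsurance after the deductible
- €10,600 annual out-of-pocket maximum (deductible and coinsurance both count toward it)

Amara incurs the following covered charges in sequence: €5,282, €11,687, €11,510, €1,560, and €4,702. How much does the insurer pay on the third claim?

#1 (€5,282): €2,900 to deductible, leaving €2,382; coinsurance €2,382 × 30% = €714.60. Cost to patient: €3,614.60. OOP to date €3,614.60. Insurer: €5,282 − €3,614.60 = €1,667.40.
#2 (€11,687): deductible already satisfied, so patient's share is 30% × €11,687 = €3,506.10. Patient owes €3,506.10 (running OOP €7,120.70). Insurer: €11,687 − €3,506.10 = €8,180.90.
#3 (€11,510): deductible met; 30% of €11,510 = €3,453. Cost to patient: €3,453. OOP to date €10,573.70. Insurer: €11,510 − €3,453 = €8,057.

€8,057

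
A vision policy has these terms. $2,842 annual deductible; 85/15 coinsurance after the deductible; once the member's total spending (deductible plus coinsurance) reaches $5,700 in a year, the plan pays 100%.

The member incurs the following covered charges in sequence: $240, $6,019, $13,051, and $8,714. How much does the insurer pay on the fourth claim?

$8,326.20

Claim 1 — $240: all of it applies to the deductible. Member owes $240 (running OOP $240). Plan pays $240 − $240 = $0.
Claim 2 — $6,019: $2,602 finishes the deductible; $3,417 goes to coinsurance; coinsurance $3,417 × 15% = $512.55. Cost to member: $3,114.55. OOP to date $3,354.55. Plan pays $6,019 − $3,114.55 = $2,904.45.
Claim 3 — $13,051: deductible met; 15% of $13,051 = $1,957.65. Member owes $1,957.65 (running OOP $5,312.20). Plan pays $13,051 − $1,957.65 = $11,093.35.
Claim 4 — $8,714: deductible already satisfied, so member's share is 15% × $8,714 = $1,307.10. OOP would hit $6,619.30 > $5,700, so the cap limits the member to $5,700 − $5,312.20 = $387.80. Insurer: $8,714 − $387.80 = $8,326.20.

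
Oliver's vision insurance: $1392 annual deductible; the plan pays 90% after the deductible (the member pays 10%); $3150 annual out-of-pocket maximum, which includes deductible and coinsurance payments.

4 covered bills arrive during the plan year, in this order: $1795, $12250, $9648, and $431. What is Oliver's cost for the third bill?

$492.70

Claim 1 — $1795: $1392 finishes the deductible; $403 goes to coinsurance; 10% of $403 = $40.30. Member owes $1432.30 (running OOP $1432.30).
Claim 2 — $12250: deductible met; 10% of $12250 = $1225. Member owes $1225 (running OOP $2657.30).
Claim 3 — $9648: deductible met; 10% of $9648 = $964.80. Adding that to $2657.30 gives $3622.10, past the $3150 cap; member pays only $3150 − $2657.30 = $492.70.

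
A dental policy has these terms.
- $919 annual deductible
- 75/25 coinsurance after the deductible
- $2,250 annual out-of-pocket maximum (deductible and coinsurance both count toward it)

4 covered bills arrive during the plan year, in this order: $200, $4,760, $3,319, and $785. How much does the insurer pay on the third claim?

$2,998.25

Claim 1 ($200): fully absorbed by the deductible. Patient owes $200 (running OOP $200). Plan pays $200 − $200 = $0.
Claim 2 ($4,760): deductible takes $719, $4,041 remains; patient's 25% is $1,010.25. Patient owes $1,729.25 (running OOP $1,929.25). Insurer: $4,760 − $1,729.25 = $3,030.75.
Claim 3 ($3,319): deductible met; 25% of $3,319 = $829.75. OOP would hit $2,759 > $2,250, so the cap limits the patient to $2,250 − $1,929.25 = $320.75. Plan pays $3,319 − $320.75 = $2,998.25.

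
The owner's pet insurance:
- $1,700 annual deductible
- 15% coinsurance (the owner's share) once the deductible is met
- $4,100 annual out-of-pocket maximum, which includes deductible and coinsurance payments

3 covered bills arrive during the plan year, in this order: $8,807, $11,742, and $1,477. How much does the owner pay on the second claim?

Claim 1 ($8,807): $1,700 to deductible, leaving $7,107; coinsurance $7,107 × 15% = $1,066.05. Owner owes $2,766.05 (running OOP $2,766.05).
Claim 2 ($11,742): 15% coinsurance on $11,742 = $1,761.30. OOP would hit $4,527.35 > $4,100, so the cap limits the owner to $4,100 − $2,766.05 = $1,333.95.

$1,333.95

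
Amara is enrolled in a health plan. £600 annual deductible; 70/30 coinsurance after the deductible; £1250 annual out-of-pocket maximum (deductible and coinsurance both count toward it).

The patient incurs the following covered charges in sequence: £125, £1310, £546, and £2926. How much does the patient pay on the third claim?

Claim 1 (£125): entire amount goes to the deductible. Patient owes £125 (running OOP £125).
Claim 2 (£1310): £475 finishes the deductible; £835 goes to coinsurance; coinsurance £835 × 30% = £250.50. Patient pays £725.50; OOP now £850.50.
Claim 3 (£546): deductible already satisfied, so patient's share is 30% × £546 = £163.80. Cost to patient: £163.80. OOP to date £1014.30.

£163.80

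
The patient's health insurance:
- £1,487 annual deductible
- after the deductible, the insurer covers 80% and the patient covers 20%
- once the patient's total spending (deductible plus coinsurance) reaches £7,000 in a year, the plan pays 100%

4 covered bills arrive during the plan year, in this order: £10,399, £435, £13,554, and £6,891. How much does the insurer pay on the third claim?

£10,843.20

Bill 1, £10,399: deductible takes £1,487, £8,912 remains; 20% of £8,912 = £1,782.40. Patient owes £3,269.40 (running OOP £3,269.40). Insurer: £10,399 − £3,269.40 = £7,129.60.
Bill 2, £435: 20% coinsurance on £435 = £87. Patient owes £87 (running OOP £3,356.40). Plan pays £435 − £87 = £348.
Bill 3, £13,554: deductible already satisfied, so patient's share is 20% × £13,554 = £2,710.80. Cost to patient: £2,710.80. OOP to date £6,067.20. Plan pays £13,554 − £2,710.80 = £10,843.20.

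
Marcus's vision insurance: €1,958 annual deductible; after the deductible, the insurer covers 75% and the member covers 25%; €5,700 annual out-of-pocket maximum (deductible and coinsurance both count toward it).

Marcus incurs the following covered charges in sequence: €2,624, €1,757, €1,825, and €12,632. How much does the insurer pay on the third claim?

Bill 1, €2,624: €1,958 finishes the deductible; €666 goes to coinsurance; 25% of €666 = €166.50. Member owes €2,124.50 (running OOP €2,124.50). Insurer: €2,624 − €2,124.50 = €499.50.
Bill 2, €1,757: 25% coinsurance on €1,757 = €439.25. Cost to member: €439.25. OOP to date €2,563.75. Plan pays €1,757 − €439.25 = €1,317.75.
Bill 3, €1,825: 25% coinsurance on €1,825 = €456.25. Member pays €456.25; OOP now €3,020. Insurer: €1,825 − €456.25 = €1,368.75.

€1,368.75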